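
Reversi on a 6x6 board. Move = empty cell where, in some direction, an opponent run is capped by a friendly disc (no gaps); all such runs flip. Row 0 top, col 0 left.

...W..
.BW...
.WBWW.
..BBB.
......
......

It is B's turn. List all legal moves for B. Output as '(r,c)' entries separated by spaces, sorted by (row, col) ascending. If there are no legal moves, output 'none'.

Answer: (0,1) (0,2) (1,0) (1,3) (1,4) (1,5) (2,0) (2,5) (3,1)

Derivation:
(0,1): flips 2 -> legal
(0,2): flips 1 -> legal
(0,4): no bracket -> illegal
(1,0): flips 1 -> legal
(1,3): flips 2 -> legal
(1,4): flips 2 -> legal
(1,5): flips 1 -> legal
(2,0): flips 1 -> legal
(2,5): flips 2 -> legal
(3,0): no bracket -> illegal
(3,1): flips 1 -> legal
(3,5): no bracket -> illegal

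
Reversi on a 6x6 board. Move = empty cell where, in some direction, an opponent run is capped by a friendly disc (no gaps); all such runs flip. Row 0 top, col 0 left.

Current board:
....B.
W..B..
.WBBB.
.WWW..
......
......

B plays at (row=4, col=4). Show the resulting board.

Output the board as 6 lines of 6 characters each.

Place B at (4,4); scan 8 dirs for brackets.
Dir NW: opp run (3,3) capped by B -> flip
Dir N: first cell '.' (not opp) -> no flip
Dir NE: first cell '.' (not opp) -> no flip
Dir W: first cell '.' (not opp) -> no flip
Dir E: first cell '.' (not opp) -> no flip
Dir SW: first cell '.' (not opp) -> no flip
Dir S: first cell '.' (not opp) -> no flip
Dir SE: first cell '.' (not opp) -> no flip
All flips: (3,3)

Answer: ....B.
W..B..
.WBBB.
.WWB..
....B.
......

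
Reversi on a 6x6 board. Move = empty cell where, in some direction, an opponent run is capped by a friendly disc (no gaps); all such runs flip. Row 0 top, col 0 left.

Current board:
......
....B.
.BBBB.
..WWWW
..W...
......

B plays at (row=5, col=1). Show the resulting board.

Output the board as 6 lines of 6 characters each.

Answer: ......
....B.
.BBBB.
..WBWW
..B...
.B....

Derivation:
Place B at (5,1); scan 8 dirs for brackets.
Dir NW: first cell '.' (not opp) -> no flip
Dir N: first cell '.' (not opp) -> no flip
Dir NE: opp run (4,2) (3,3) capped by B -> flip
Dir W: first cell '.' (not opp) -> no flip
Dir E: first cell '.' (not opp) -> no flip
Dir SW: edge -> no flip
Dir S: edge -> no flip
Dir SE: edge -> no flip
All flips: (3,3) (4,2)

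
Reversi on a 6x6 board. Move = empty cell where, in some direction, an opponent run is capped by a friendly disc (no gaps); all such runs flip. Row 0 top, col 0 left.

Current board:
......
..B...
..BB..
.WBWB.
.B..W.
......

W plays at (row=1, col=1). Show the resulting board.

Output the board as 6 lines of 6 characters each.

Place W at (1,1); scan 8 dirs for brackets.
Dir NW: first cell '.' (not opp) -> no flip
Dir N: first cell '.' (not opp) -> no flip
Dir NE: first cell '.' (not opp) -> no flip
Dir W: first cell '.' (not opp) -> no flip
Dir E: opp run (1,2), next='.' -> no flip
Dir SW: first cell '.' (not opp) -> no flip
Dir S: first cell '.' (not opp) -> no flip
Dir SE: opp run (2,2) capped by W -> flip
All flips: (2,2)

Answer: ......
.WB...
..WB..
.WBWB.
.B..W.
......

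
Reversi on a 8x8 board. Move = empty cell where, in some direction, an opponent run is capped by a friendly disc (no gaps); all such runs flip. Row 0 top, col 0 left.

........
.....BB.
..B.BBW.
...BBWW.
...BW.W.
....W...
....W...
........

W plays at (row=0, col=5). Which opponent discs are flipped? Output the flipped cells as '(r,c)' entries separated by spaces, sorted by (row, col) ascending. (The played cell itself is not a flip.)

Dir NW: edge -> no flip
Dir N: edge -> no flip
Dir NE: edge -> no flip
Dir W: first cell '.' (not opp) -> no flip
Dir E: first cell '.' (not opp) -> no flip
Dir SW: first cell '.' (not opp) -> no flip
Dir S: opp run (1,5) (2,5) capped by W -> flip
Dir SE: opp run (1,6), next='.' -> no flip

Answer: (1,5) (2,5)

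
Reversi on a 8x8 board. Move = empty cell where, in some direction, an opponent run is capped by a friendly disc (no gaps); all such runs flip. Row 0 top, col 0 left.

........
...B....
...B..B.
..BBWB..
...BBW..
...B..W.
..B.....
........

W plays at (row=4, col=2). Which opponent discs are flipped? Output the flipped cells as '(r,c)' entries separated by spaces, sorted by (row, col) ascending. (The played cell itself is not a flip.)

Dir NW: first cell '.' (not opp) -> no flip
Dir N: opp run (3,2), next='.' -> no flip
Dir NE: opp run (3,3), next='.' -> no flip
Dir W: first cell '.' (not opp) -> no flip
Dir E: opp run (4,3) (4,4) capped by W -> flip
Dir SW: first cell '.' (not opp) -> no flip
Dir S: first cell '.' (not opp) -> no flip
Dir SE: opp run (5,3), next='.' -> no flip

Answer: (4,3) (4,4)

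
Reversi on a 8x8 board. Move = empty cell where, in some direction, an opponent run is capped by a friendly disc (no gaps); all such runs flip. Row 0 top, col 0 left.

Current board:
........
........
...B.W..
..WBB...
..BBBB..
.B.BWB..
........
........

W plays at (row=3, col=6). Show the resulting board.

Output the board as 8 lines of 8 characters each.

Answer: ........
........
...B.W..
..WBB.W.
..BBBW..
.B.BWB..
........
........

Derivation:
Place W at (3,6); scan 8 dirs for brackets.
Dir NW: first cell 'W' (not opp) -> no flip
Dir N: first cell '.' (not opp) -> no flip
Dir NE: first cell '.' (not opp) -> no flip
Dir W: first cell '.' (not opp) -> no flip
Dir E: first cell '.' (not opp) -> no flip
Dir SW: opp run (4,5) capped by W -> flip
Dir S: first cell '.' (not opp) -> no flip
Dir SE: first cell '.' (not opp) -> no flip
All flips: (4,5)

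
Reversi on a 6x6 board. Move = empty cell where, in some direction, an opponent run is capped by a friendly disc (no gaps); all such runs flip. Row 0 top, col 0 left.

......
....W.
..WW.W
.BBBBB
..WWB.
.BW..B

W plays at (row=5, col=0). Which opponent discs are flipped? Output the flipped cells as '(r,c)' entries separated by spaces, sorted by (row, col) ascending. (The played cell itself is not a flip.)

Answer: (5,1)

Derivation:
Dir NW: edge -> no flip
Dir N: first cell '.' (not opp) -> no flip
Dir NE: first cell '.' (not opp) -> no flip
Dir W: edge -> no flip
Dir E: opp run (5,1) capped by W -> flip
Dir SW: edge -> no flip
Dir S: edge -> no flip
Dir SE: edge -> no flip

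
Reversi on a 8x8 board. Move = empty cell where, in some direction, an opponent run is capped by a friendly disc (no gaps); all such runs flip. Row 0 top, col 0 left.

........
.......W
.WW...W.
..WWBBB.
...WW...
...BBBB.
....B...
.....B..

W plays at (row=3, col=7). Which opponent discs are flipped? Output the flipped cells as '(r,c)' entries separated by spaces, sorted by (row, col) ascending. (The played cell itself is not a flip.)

Dir NW: first cell 'W' (not opp) -> no flip
Dir N: first cell '.' (not opp) -> no flip
Dir NE: edge -> no flip
Dir W: opp run (3,6) (3,5) (3,4) capped by W -> flip
Dir E: edge -> no flip
Dir SW: first cell '.' (not opp) -> no flip
Dir S: first cell '.' (not opp) -> no flip
Dir SE: edge -> no flip

Answer: (3,4) (3,5) (3,6)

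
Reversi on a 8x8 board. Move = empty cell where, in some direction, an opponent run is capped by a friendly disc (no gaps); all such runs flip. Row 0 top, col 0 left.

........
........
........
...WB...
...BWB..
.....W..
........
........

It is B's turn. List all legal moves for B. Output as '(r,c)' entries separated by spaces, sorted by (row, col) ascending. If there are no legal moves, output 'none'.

(2,2): no bracket -> illegal
(2,3): flips 1 -> legal
(2,4): no bracket -> illegal
(3,2): flips 1 -> legal
(3,5): no bracket -> illegal
(4,2): no bracket -> illegal
(4,6): no bracket -> illegal
(5,3): no bracket -> illegal
(5,4): flips 1 -> legal
(5,6): no bracket -> illegal
(6,4): no bracket -> illegal
(6,5): flips 1 -> legal
(6,6): no bracket -> illegal

Answer: (2,3) (3,2) (5,4) (6,5)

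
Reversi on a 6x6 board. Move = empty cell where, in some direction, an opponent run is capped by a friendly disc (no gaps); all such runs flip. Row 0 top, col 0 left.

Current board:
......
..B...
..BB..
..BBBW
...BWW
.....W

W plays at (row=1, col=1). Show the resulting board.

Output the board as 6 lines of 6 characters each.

Answer: ......
.WB...
..WB..
..BWBW
...BWW
.....W

Derivation:
Place W at (1,1); scan 8 dirs for brackets.
Dir NW: first cell '.' (not opp) -> no flip
Dir N: first cell '.' (not opp) -> no flip
Dir NE: first cell '.' (not opp) -> no flip
Dir W: first cell '.' (not opp) -> no flip
Dir E: opp run (1,2), next='.' -> no flip
Dir SW: first cell '.' (not opp) -> no flip
Dir S: first cell '.' (not opp) -> no flip
Dir SE: opp run (2,2) (3,3) capped by W -> flip
All flips: (2,2) (3,3)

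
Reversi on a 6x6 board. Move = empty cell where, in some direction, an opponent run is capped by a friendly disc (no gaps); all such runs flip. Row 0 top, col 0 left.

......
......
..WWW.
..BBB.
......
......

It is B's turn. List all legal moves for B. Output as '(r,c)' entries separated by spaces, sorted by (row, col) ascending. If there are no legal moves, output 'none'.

(1,1): flips 1 -> legal
(1,2): flips 2 -> legal
(1,3): flips 1 -> legal
(1,4): flips 2 -> legal
(1,5): flips 1 -> legal
(2,1): no bracket -> illegal
(2,5): no bracket -> illegal
(3,1): no bracket -> illegal
(3,5): no bracket -> illegal

Answer: (1,1) (1,2) (1,3) (1,4) (1,5)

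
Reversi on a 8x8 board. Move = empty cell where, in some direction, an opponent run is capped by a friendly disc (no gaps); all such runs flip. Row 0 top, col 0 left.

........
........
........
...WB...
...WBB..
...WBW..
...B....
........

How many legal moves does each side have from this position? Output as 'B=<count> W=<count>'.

Answer: B=9 W=5

Derivation:
-- B to move --
(2,2): flips 1 -> legal
(2,3): flips 3 -> legal
(2,4): no bracket -> illegal
(3,2): flips 2 -> legal
(4,2): flips 1 -> legal
(4,6): no bracket -> illegal
(5,2): flips 2 -> legal
(5,6): flips 1 -> legal
(6,2): flips 1 -> legal
(6,4): no bracket -> illegal
(6,5): flips 1 -> legal
(6,6): flips 1 -> legal
B mobility = 9
-- W to move --
(2,3): no bracket -> illegal
(2,4): no bracket -> illegal
(2,5): flips 1 -> legal
(3,5): flips 3 -> legal
(3,6): no bracket -> illegal
(4,6): flips 2 -> legal
(5,2): no bracket -> illegal
(5,6): no bracket -> illegal
(6,2): no bracket -> illegal
(6,4): no bracket -> illegal
(6,5): flips 1 -> legal
(7,2): no bracket -> illegal
(7,3): flips 1 -> legal
(7,4): no bracket -> illegal
W mobility = 5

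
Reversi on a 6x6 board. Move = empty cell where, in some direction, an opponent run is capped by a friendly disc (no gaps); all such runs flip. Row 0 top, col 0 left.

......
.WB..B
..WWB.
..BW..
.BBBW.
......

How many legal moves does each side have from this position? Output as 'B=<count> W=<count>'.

Answer: B=6 W=10

Derivation:
-- B to move --
(0,0): no bracket -> illegal
(0,1): no bracket -> illegal
(0,2): no bracket -> illegal
(1,0): flips 1 -> legal
(1,3): flips 2 -> legal
(1,4): flips 1 -> legal
(2,0): no bracket -> illegal
(2,1): flips 2 -> legal
(3,1): no bracket -> illegal
(3,4): flips 2 -> legal
(3,5): no bracket -> illegal
(4,5): flips 1 -> legal
(5,3): no bracket -> illegal
(5,4): no bracket -> illegal
(5,5): no bracket -> illegal
B mobility = 6
-- W to move --
(0,1): flips 1 -> legal
(0,2): flips 1 -> legal
(0,3): no bracket -> illegal
(0,4): no bracket -> illegal
(0,5): no bracket -> illegal
(1,3): flips 1 -> legal
(1,4): no bracket -> illegal
(2,1): no bracket -> illegal
(2,5): flips 1 -> legal
(3,0): no bracket -> illegal
(3,1): flips 1 -> legal
(3,4): no bracket -> illegal
(3,5): no bracket -> illegal
(4,0): flips 3 -> legal
(5,0): flips 2 -> legal
(5,1): flips 1 -> legal
(5,2): flips 2 -> legal
(5,3): flips 1 -> legal
(5,4): no bracket -> illegal
W mobility = 10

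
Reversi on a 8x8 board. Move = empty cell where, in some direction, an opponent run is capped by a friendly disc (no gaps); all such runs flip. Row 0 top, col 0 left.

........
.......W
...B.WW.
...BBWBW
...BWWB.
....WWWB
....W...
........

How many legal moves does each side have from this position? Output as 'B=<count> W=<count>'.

-- B to move --
(0,6): no bracket -> illegal
(0,7): no bracket -> illegal
(1,4): flips 1 -> legal
(1,5): no bracket -> illegal
(1,6): flips 2 -> legal
(2,4): flips 1 -> legal
(2,7): no bracket -> illegal
(4,7): no bracket -> illegal
(5,3): flips 3 -> legal
(6,3): flips 2 -> legal
(6,5): flips 1 -> legal
(6,6): flips 3 -> legal
(6,7): flips 2 -> legal
(7,3): flips 2 -> legal
(7,4): flips 3 -> legal
(7,5): no bracket -> illegal
B mobility = 10
-- W to move --
(1,2): flips 2 -> legal
(1,3): no bracket -> illegal
(1,4): no bracket -> illegal
(2,2): flips 1 -> legal
(2,4): flips 1 -> legal
(2,7): flips 1 -> legal
(3,2): flips 3 -> legal
(4,2): flips 1 -> legal
(4,7): flips 2 -> legal
(5,2): flips 2 -> legal
(5,3): no bracket -> illegal
(6,6): no bracket -> illegal
(6,7): no bracket -> illegal
W mobility = 8

Answer: B=10 W=8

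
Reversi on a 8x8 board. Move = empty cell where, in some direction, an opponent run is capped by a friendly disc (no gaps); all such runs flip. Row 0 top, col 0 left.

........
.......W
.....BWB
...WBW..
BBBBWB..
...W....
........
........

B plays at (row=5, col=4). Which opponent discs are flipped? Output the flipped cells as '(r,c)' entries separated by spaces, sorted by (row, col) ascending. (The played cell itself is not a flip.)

Dir NW: first cell 'B' (not opp) -> no flip
Dir N: opp run (4,4) capped by B -> flip
Dir NE: first cell 'B' (not opp) -> no flip
Dir W: opp run (5,3), next='.' -> no flip
Dir E: first cell '.' (not opp) -> no flip
Dir SW: first cell '.' (not opp) -> no flip
Dir S: first cell '.' (not opp) -> no flip
Dir SE: first cell '.' (not opp) -> no flip

Answer: (4,4)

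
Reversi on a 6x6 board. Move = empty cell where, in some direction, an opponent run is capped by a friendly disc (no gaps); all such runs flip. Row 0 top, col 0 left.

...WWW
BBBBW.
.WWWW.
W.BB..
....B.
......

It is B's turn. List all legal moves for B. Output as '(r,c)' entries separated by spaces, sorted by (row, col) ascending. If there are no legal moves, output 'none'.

(0,2): no bracket -> illegal
(1,5): flips 2 -> legal
(2,0): no bracket -> illegal
(2,5): no bracket -> illegal
(3,1): flips 2 -> legal
(3,4): flips 1 -> legal
(3,5): flips 1 -> legal
(4,0): no bracket -> illegal
(4,1): no bracket -> illegal

Answer: (1,5) (3,1) (3,4) (3,5)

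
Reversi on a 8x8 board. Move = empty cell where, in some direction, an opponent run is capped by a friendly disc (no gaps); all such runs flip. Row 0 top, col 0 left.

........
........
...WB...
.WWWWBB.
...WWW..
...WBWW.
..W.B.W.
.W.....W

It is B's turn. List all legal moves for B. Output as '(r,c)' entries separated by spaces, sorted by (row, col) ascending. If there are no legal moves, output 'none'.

Answer: (2,1) (2,2) (3,0) (4,2) (4,6) (5,2) (5,7) (6,5)

Derivation:
(1,2): no bracket -> illegal
(1,3): no bracket -> illegal
(1,4): no bracket -> illegal
(2,0): no bracket -> illegal
(2,1): flips 2 -> legal
(2,2): flips 1 -> legal
(2,5): no bracket -> illegal
(3,0): flips 4 -> legal
(4,0): no bracket -> illegal
(4,1): no bracket -> illegal
(4,2): flips 2 -> legal
(4,6): flips 1 -> legal
(4,7): no bracket -> illegal
(5,1): no bracket -> illegal
(5,2): flips 1 -> legal
(5,7): flips 2 -> legal
(6,0): no bracket -> illegal
(6,1): no bracket -> illegal
(6,3): no bracket -> illegal
(6,5): flips 2 -> legal
(6,7): no bracket -> illegal
(7,0): no bracket -> illegal
(7,2): no bracket -> illegal
(7,3): no bracket -> illegal
(7,5): no bracket -> illegal
(7,6): no bracket -> illegal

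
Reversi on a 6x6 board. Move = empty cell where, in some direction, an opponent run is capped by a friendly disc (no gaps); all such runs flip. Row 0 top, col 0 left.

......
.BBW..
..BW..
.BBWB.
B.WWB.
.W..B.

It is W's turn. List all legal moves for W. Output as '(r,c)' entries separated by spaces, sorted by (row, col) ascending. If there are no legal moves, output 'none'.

(0,0): flips 2 -> legal
(0,1): flips 1 -> legal
(0,2): flips 3 -> legal
(0,3): no bracket -> illegal
(1,0): flips 2 -> legal
(2,0): flips 1 -> legal
(2,1): flips 2 -> legal
(2,4): no bracket -> illegal
(2,5): flips 1 -> legal
(3,0): flips 2 -> legal
(3,5): flips 1 -> legal
(4,1): flips 1 -> legal
(4,5): flips 2 -> legal
(5,0): no bracket -> illegal
(5,3): no bracket -> illegal
(5,5): flips 1 -> legal

Answer: (0,0) (0,1) (0,2) (1,0) (2,0) (2,1) (2,5) (3,0) (3,5) (4,1) (4,5) (5,5)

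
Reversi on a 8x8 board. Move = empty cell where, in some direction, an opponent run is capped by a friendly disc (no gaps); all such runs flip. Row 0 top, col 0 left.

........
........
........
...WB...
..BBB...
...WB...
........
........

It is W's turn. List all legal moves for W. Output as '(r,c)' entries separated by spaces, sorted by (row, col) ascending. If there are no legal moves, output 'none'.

(2,3): no bracket -> illegal
(2,4): no bracket -> illegal
(2,5): no bracket -> illegal
(3,1): flips 1 -> legal
(3,2): no bracket -> illegal
(3,5): flips 2 -> legal
(4,1): no bracket -> illegal
(4,5): no bracket -> illegal
(5,1): flips 1 -> legal
(5,2): no bracket -> illegal
(5,5): flips 2 -> legal
(6,3): no bracket -> illegal
(6,4): no bracket -> illegal
(6,5): no bracket -> illegal

Answer: (3,1) (3,5) (5,1) (5,5)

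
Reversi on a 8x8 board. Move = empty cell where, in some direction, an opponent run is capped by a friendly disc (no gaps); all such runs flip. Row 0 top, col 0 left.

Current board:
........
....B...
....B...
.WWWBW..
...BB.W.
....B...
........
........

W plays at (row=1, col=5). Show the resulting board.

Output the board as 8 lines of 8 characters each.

Place W at (1,5); scan 8 dirs for brackets.
Dir NW: first cell '.' (not opp) -> no flip
Dir N: first cell '.' (not opp) -> no flip
Dir NE: first cell '.' (not opp) -> no flip
Dir W: opp run (1,4), next='.' -> no flip
Dir E: first cell '.' (not opp) -> no flip
Dir SW: opp run (2,4) capped by W -> flip
Dir S: first cell '.' (not opp) -> no flip
Dir SE: first cell '.' (not opp) -> no flip
All flips: (2,4)

Answer: ........
....BW..
....W...
.WWWBW..
...BB.W.
....B...
........
........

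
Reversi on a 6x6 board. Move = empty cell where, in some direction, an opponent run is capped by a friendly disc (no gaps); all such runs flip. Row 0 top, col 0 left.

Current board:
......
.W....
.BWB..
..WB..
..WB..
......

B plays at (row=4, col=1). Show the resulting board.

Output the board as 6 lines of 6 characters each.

Answer: ......
.W....
.BWB..
..BB..
.BBB..
......

Derivation:
Place B at (4,1); scan 8 dirs for brackets.
Dir NW: first cell '.' (not opp) -> no flip
Dir N: first cell '.' (not opp) -> no flip
Dir NE: opp run (3,2) capped by B -> flip
Dir W: first cell '.' (not opp) -> no flip
Dir E: opp run (4,2) capped by B -> flip
Dir SW: first cell '.' (not opp) -> no flip
Dir S: first cell '.' (not opp) -> no flip
Dir SE: first cell '.' (not opp) -> no flip
All flips: (3,2) (4,2)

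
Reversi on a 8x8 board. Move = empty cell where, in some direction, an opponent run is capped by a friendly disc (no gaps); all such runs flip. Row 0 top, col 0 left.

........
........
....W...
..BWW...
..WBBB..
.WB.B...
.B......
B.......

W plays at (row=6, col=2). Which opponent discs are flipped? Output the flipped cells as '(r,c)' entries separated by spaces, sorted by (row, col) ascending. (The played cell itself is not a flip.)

Answer: (5,2)

Derivation:
Dir NW: first cell 'W' (not opp) -> no flip
Dir N: opp run (5,2) capped by W -> flip
Dir NE: first cell '.' (not opp) -> no flip
Dir W: opp run (6,1), next='.' -> no flip
Dir E: first cell '.' (not opp) -> no flip
Dir SW: first cell '.' (not opp) -> no flip
Dir S: first cell '.' (not opp) -> no flip
Dir SE: first cell '.' (not opp) -> no flip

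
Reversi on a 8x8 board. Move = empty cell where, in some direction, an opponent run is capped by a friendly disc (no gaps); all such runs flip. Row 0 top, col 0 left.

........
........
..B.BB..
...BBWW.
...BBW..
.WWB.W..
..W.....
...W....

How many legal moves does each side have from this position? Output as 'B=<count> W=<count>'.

Answer: B=10 W=9

Derivation:
-- B to move --
(2,6): flips 1 -> legal
(2,7): no bracket -> illegal
(3,7): flips 2 -> legal
(4,0): no bracket -> illegal
(4,1): no bracket -> illegal
(4,2): no bracket -> illegal
(4,6): flips 2 -> legal
(4,7): flips 1 -> legal
(5,0): flips 2 -> legal
(5,4): no bracket -> illegal
(5,6): flips 1 -> legal
(6,0): no bracket -> illegal
(6,1): flips 1 -> legal
(6,3): no bracket -> illegal
(6,4): no bracket -> illegal
(6,5): flips 3 -> legal
(6,6): flips 1 -> legal
(7,1): flips 1 -> legal
(7,2): no bracket -> illegal
(7,4): no bracket -> illegal
B mobility = 10
-- W to move --
(1,1): flips 3 -> legal
(1,2): no bracket -> illegal
(1,3): flips 1 -> legal
(1,4): flips 1 -> legal
(1,5): flips 1 -> legal
(1,6): flips 3 -> legal
(2,1): no bracket -> illegal
(2,3): flips 1 -> legal
(2,6): no bracket -> illegal
(3,1): no bracket -> illegal
(3,2): flips 2 -> legal
(4,2): flips 2 -> legal
(5,4): flips 1 -> legal
(6,3): no bracket -> illegal
(6,4): no bracket -> illegal
W mobility = 9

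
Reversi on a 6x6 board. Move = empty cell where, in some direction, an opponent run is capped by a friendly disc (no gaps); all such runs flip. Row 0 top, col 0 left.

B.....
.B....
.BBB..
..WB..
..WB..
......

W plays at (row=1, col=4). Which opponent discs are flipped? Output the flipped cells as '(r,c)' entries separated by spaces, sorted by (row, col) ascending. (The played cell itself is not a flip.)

Dir NW: first cell '.' (not opp) -> no flip
Dir N: first cell '.' (not opp) -> no flip
Dir NE: first cell '.' (not opp) -> no flip
Dir W: first cell '.' (not opp) -> no flip
Dir E: first cell '.' (not opp) -> no flip
Dir SW: opp run (2,3) capped by W -> flip
Dir S: first cell '.' (not opp) -> no flip
Dir SE: first cell '.' (not opp) -> no flip

Answer: (2,3)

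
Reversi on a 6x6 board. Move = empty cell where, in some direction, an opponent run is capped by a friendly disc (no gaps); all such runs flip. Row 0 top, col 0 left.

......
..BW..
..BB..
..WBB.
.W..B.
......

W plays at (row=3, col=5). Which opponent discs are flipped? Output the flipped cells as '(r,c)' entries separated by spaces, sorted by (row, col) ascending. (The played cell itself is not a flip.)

Answer: (3,3) (3,4)

Derivation:
Dir NW: first cell '.' (not opp) -> no flip
Dir N: first cell '.' (not opp) -> no flip
Dir NE: edge -> no flip
Dir W: opp run (3,4) (3,3) capped by W -> flip
Dir E: edge -> no flip
Dir SW: opp run (4,4), next='.' -> no flip
Dir S: first cell '.' (not opp) -> no flip
Dir SE: edge -> no flip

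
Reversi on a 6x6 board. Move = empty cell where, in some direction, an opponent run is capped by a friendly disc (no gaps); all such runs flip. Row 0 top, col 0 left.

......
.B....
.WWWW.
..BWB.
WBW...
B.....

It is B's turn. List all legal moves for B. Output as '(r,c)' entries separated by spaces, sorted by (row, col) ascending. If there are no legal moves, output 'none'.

(1,0): flips 1 -> legal
(1,2): flips 2 -> legal
(1,3): no bracket -> illegal
(1,4): flips 2 -> legal
(1,5): no bracket -> illegal
(2,0): no bracket -> illegal
(2,5): no bracket -> illegal
(3,0): flips 1 -> legal
(3,1): flips 1 -> legal
(3,5): no bracket -> illegal
(4,3): flips 1 -> legal
(4,4): flips 2 -> legal
(5,1): no bracket -> illegal
(5,2): flips 1 -> legal
(5,3): no bracket -> illegal

Answer: (1,0) (1,2) (1,4) (3,0) (3,1) (4,3) (4,4) (5,2)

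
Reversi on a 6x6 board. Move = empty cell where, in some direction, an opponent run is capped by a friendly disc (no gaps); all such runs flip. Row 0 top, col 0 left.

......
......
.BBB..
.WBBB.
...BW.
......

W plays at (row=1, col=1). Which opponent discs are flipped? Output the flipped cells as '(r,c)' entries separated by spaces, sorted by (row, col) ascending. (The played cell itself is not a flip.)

Dir NW: first cell '.' (not opp) -> no flip
Dir N: first cell '.' (not opp) -> no flip
Dir NE: first cell '.' (not opp) -> no flip
Dir W: first cell '.' (not opp) -> no flip
Dir E: first cell '.' (not opp) -> no flip
Dir SW: first cell '.' (not opp) -> no flip
Dir S: opp run (2,1) capped by W -> flip
Dir SE: opp run (2,2) (3,3) capped by W -> flip

Answer: (2,1) (2,2) (3,3)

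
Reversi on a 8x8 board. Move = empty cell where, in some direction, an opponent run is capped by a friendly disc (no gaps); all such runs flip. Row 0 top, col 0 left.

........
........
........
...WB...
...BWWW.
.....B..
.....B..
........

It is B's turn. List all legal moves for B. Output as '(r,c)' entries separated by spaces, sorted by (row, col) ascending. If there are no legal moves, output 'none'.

(2,2): flips 2 -> legal
(2,3): flips 1 -> legal
(2,4): no bracket -> illegal
(3,2): flips 1 -> legal
(3,5): flips 1 -> legal
(3,6): no bracket -> illegal
(3,7): flips 1 -> legal
(4,2): no bracket -> illegal
(4,7): flips 3 -> legal
(5,3): no bracket -> illegal
(5,4): flips 1 -> legal
(5,6): flips 1 -> legal
(5,7): no bracket -> illegal

Answer: (2,2) (2,3) (3,2) (3,5) (3,7) (4,7) (5,4) (5,6)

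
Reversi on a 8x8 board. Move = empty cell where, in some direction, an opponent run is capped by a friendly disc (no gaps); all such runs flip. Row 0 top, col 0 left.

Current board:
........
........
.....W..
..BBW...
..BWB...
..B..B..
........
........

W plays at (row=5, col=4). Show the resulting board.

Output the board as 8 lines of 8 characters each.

Answer: ........
........
.....W..
..BBW...
..BWW...
..B.WB..
........
........

Derivation:
Place W at (5,4); scan 8 dirs for brackets.
Dir NW: first cell 'W' (not opp) -> no flip
Dir N: opp run (4,4) capped by W -> flip
Dir NE: first cell '.' (not opp) -> no flip
Dir W: first cell '.' (not opp) -> no flip
Dir E: opp run (5,5), next='.' -> no flip
Dir SW: first cell '.' (not opp) -> no flip
Dir S: first cell '.' (not opp) -> no flip
Dir SE: first cell '.' (not opp) -> no flip
All flips: (4,4)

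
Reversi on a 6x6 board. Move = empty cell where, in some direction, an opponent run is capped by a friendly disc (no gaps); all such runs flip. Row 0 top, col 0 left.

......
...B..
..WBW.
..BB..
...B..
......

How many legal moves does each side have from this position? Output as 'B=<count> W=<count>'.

Answer: B=7 W=4

Derivation:
-- B to move --
(1,1): flips 1 -> legal
(1,2): flips 1 -> legal
(1,4): no bracket -> illegal
(1,5): flips 1 -> legal
(2,1): flips 1 -> legal
(2,5): flips 1 -> legal
(3,1): flips 1 -> legal
(3,4): no bracket -> illegal
(3,5): flips 1 -> legal
B mobility = 7
-- W to move --
(0,2): flips 1 -> legal
(0,3): no bracket -> illegal
(0,4): flips 1 -> legal
(1,2): no bracket -> illegal
(1,4): no bracket -> illegal
(2,1): no bracket -> illegal
(3,1): no bracket -> illegal
(3,4): no bracket -> illegal
(4,1): no bracket -> illegal
(4,2): flips 2 -> legal
(4,4): flips 1 -> legal
(5,2): no bracket -> illegal
(5,3): no bracket -> illegal
(5,4): no bracket -> illegal
W mobility = 4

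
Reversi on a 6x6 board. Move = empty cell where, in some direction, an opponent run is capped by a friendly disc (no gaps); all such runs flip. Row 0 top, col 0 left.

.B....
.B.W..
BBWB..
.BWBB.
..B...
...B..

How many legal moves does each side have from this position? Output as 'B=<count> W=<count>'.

Answer: B=5 W=10

Derivation:
-- B to move --
(0,2): no bracket -> illegal
(0,3): flips 1 -> legal
(0,4): flips 2 -> legal
(1,2): flips 2 -> legal
(1,4): no bracket -> illegal
(2,4): no bracket -> illegal
(4,1): flips 1 -> legal
(4,3): flips 1 -> legal
B mobility = 5
-- W to move --
(0,0): flips 1 -> legal
(0,2): no bracket -> illegal
(1,0): flips 1 -> legal
(1,2): no bracket -> illegal
(1,4): flips 1 -> legal
(2,4): flips 1 -> legal
(2,5): no bracket -> illegal
(3,0): flips 1 -> legal
(3,5): flips 2 -> legal
(4,0): flips 1 -> legal
(4,1): no bracket -> illegal
(4,3): flips 2 -> legal
(4,4): flips 1 -> legal
(4,5): no bracket -> illegal
(5,1): no bracket -> illegal
(5,2): flips 1 -> legal
(5,4): no bracket -> illegal
W mobility = 10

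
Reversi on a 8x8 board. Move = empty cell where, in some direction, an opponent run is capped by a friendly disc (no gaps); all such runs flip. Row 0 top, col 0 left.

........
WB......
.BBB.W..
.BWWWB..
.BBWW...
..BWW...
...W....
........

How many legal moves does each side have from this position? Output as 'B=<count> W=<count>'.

-- B to move --
(0,0): no bracket -> illegal
(0,1): no bracket -> illegal
(1,4): no bracket -> illegal
(1,5): flips 1 -> legal
(1,6): flips 3 -> legal
(2,0): no bracket -> illegal
(2,4): flips 1 -> legal
(2,6): no bracket -> illegal
(3,6): no bracket -> illegal
(4,5): flips 3 -> legal
(5,5): flips 4 -> legal
(6,2): flips 2 -> legal
(6,4): flips 1 -> legal
(6,5): flips 3 -> legal
(7,2): no bracket -> illegal
(7,3): flips 4 -> legal
(7,4): flips 1 -> legal
B mobility = 10
-- W to move --
(0,0): flips 2 -> legal
(0,1): no bracket -> illegal
(0,2): no bracket -> illegal
(1,2): flips 3 -> legal
(1,3): flips 1 -> legal
(1,4): flips 1 -> legal
(2,0): flips 2 -> legal
(2,4): no bracket -> illegal
(2,6): flips 1 -> legal
(3,0): flips 3 -> legal
(3,6): flips 1 -> legal
(4,0): flips 2 -> legal
(4,5): flips 1 -> legal
(4,6): no bracket -> illegal
(5,0): flips 1 -> legal
(5,1): flips 2 -> legal
(6,1): flips 1 -> legal
(6,2): flips 2 -> legal
W mobility = 14

Answer: B=10 W=14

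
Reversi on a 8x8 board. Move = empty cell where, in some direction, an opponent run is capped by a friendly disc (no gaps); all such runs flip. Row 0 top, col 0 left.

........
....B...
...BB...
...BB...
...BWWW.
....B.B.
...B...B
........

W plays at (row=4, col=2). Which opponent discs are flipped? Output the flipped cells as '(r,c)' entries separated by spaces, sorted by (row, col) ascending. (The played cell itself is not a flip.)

Dir NW: first cell '.' (not opp) -> no flip
Dir N: first cell '.' (not opp) -> no flip
Dir NE: opp run (3,3) (2,4), next='.' -> no flip
Dir W: first cell '.' (not opp) -> no flip
Dir E: opp run (4,3) capped by W -> flip
Dir SW: first cell '.' (not opp) -> no flip
Dir S: first cell '.' (not opp) -> no flip
Dir SE: first cell '.' (not opp) -> no flip

Answer: (4,3)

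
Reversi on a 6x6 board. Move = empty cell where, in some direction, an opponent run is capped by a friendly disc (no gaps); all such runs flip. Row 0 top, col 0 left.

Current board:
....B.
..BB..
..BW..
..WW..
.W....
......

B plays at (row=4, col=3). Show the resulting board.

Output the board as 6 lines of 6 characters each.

Place B at (4,3); scan 8 dirs for brackets.
Dir NW: opp run (3,2), next='.' -> no flip
Dir N: opp run (3,3) (2,3) capped by B -> flip
Dir NE: first cell '.' (not opp) -> no flip
Dir W: first cell '.' (not opp) -> no flip
Dir E: first cell '.' (not opp) -> no flip
Dir SW: first cell '.' (not opp) -> no flip
Dir S: first cell '.' (not opp) -> no flip
Dir SE: first cell '.' (not opp) -> no flip
All flips: (2,3) (3,3)

Answer: ....B.
..BB..
..BB..
..WB..
.W.B..
......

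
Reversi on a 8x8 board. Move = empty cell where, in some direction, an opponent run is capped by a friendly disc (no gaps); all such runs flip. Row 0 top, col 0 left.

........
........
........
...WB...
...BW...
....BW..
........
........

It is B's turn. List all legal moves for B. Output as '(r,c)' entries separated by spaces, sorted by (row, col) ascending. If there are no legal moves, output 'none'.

Answer: (2,3) (3,2) (4,5) (5,6)

Derivation:
(2,2): no bracket -> illegal
(2,3): flips 1 -> legal
(2,4): no bracket -> illegal
(3,2): flips 1 -> legal
(3,5): no bracket -> illegal
(4,2): no bracket -> illegal
(4,5): flips 1 -> legal
(4,6): no bracket -> illegal
(5,3): no bracket -> illegal
(5,6): flips 1 -> legal
(6,4): no bracket -> illegal
(6,5): no bracket -> illegal
(6,6): no bracket -> illegal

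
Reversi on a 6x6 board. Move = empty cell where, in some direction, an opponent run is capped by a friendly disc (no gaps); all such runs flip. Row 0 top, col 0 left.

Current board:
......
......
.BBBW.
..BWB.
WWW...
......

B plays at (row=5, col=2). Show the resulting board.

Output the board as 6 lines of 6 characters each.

Answer: ......
......
.BBBW.
..BWB.
WWB...
..B...

Derivation:
Place B at (5,2); scan 8 dirs for brackets.
Dir NW: opp run (4,1), next='.' -> no flip
Dir N: opp run (4,2) capped by B -> flip
Dir NE: first cell '.' (not opp) -> no flip
Dir W: first cell '.' (not opp) -> no flip
Dir E: first cell '.' (not opp) -> no flip
Dir SW: edge -> no flip
Dir S: edge -> no flip
Dir SE: edge -> no flip
All flips: (4,2)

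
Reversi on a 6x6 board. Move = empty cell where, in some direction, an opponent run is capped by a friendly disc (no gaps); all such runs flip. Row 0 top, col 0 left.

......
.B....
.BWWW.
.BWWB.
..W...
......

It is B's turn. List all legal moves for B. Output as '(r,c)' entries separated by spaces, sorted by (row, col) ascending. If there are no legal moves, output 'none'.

(1,2): flips 1 -> legal
(1,3): flips 1 -> legal
(1,4): flips 1 -> legal
(1,5): no bracket -> illegal
(2,5): flips 3 -> legal
(3,5): no bracket -> illegal
(4,1): no bracket -> illegal
(4,3): flips 1 -> legal
(4,4): flips 2 -> legal
(5,1): no bracket -> illegal
(5,2): no bracket -> illegal
(5,3): flips 1 -> legal

Answer: (1,2) (1,3) (1,4) (2,5) (4,3) (4,4) (5,3)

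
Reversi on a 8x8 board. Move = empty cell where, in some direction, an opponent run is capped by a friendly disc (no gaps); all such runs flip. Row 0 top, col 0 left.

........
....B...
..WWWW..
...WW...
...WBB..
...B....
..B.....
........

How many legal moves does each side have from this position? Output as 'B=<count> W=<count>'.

Answer: B=6 W=8

Derivation:
-- B to move --
(1,1): flips 2 -> legal
(1,2): flips 2 -> legal
(1,3): flips 3 -> legal
(1,5): no bracket -> illegal
(1,6): no bracket -> illegal
(2,1): no bracket -> illegal
(2,6): no bracket -> illegal
(3,1): no bracket -> illegal
(3,2): flips 1 -> legal
(3,5): no bracket -> illegal
(3,6): flips 1 -> legal
(4,2): flips 1 -> legal
(5,2): no bracket -> illegal
(5,4): no bracket -> illegal
B mobility = 6
-- W to move --
(0,3): flips 1 -> legal
(0,4): flips 1 -> legal
(0,5): flips 1 -> legal
(1,3): no bracket -> illegal
(1,5): no bracket -> illegal
(3,5): no bracket -> illegal
(3,6): no bracket -> illegal
(4,2): no bracket -> illegal
(4,6): flips 2 -> legal
(5,1): no bracket -> illegal
(5,2): no bracket -> illegal
(5,4): flips 1 -> legal
(5,5): flips 1 -> legal
(5,6): flips 1 -> legal
(6,1): no bracket -> illegal
(6,3): flips 1 -> legal
(6,4): no bracket -> illegal
(7,1): no bracket -> illegal
(7,2): no bracket -> illegal
(7,3): no bracket -> illegal
W mobility = 8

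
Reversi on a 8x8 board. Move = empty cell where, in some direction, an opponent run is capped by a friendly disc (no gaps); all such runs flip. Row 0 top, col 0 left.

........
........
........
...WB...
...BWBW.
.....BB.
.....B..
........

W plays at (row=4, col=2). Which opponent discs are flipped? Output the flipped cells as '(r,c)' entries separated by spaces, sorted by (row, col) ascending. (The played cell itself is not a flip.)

Answer: (4,3)

Derivation:
Dir NW: first cell '.' (not opp) -> no flip
Dir N: first cell '.' (not opp) -> no flip
Dir NE: first cell 'W' (not opp) -> no flip
Dir W: first cell '.' (not opp) -> no flip
Dir E: opp run (4,3) capped by W -> flip
Dir SW: first cell '.' (not opp) -> no flip
Dir S: first cell '.' (not opp) -> no flip
Dir SE: first cell '.' (not opp) -> no flip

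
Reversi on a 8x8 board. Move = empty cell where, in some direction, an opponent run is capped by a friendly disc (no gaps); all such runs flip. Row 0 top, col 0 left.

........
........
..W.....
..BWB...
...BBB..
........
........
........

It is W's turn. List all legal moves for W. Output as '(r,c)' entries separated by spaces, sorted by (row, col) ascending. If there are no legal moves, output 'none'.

(2,1): no bracket -> illegal
(2,3): no bracket -> illegal
(2,4): no bracket -> illegal
(2,5): no bracket -> illegal
(3,1): flips 1 -> legal
(3,5): flips 1 -> legal
(3,6): no bracket -> illegal
(4,1): no bracket -> illegal
(4,2): flips 1 -> legal
(4,6): no bracket -> illegal
(5,2): no bracket -> illegal
(5,3): flips 1 -> legal
(5,4): no bracket -> illegal
(5,5): flips 1 -> legal
(5,6): no bracket -> illegal

Answer: (3,1) (3,5) (4,2) (5,3) (5,5)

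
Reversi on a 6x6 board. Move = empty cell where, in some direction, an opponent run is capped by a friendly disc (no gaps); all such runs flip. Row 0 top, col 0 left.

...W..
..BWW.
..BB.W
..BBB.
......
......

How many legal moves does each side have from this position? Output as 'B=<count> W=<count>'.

Answer: B=3 W=5

Derivation:
-- B to move --
(0,2): no bracket -> illegal
(0,4): flips 1 -> legal
(0,5): flips 1 -> legal
(1,5): flips 2 -> legal
(2,4): no bracket -> illegal
(3,5): no bracket -> illegal
B mobility = 3
-- W to move --
(0,1): no bracket -> illegal
(0,2): no bracket -> illegal
(1,1): flips 1 -> legal
(2,1): flips 1 -> legal
(2,4): no bracket -> illegal
(3,1): flips 1 -> legal
(3,5): no bracket -> illegal
(4,1): flips 2 -> legal
(4,2): no bracket -> illegal
(4,3): flips 3 -> legal
(4,4): no bracket -> illegal
(4,5): no bracket -> illegal
W mobility = 5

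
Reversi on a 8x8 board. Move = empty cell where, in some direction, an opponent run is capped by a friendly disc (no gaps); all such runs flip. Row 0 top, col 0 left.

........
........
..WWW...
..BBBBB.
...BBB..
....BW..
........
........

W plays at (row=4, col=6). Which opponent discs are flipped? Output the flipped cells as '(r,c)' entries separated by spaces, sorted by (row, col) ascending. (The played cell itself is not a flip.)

Dir NW: opp run (3,5) capped by W -> flip
Dir N: opp run (3,6), next='.' -> no flip
Dir NE: first cell '.' (not opp) -> no flip
Dir W: opp run (4,5) (4,4) (4,3), next='.' -> no flip
Dir E: first cell '.' (not opp) -> no flip
Dir SW: first cell 'W' (not opp) -> no flip
Dir S: first cell '.' (not opp) -> no flip
Dir SE: first cell '.' (not opp) -> no flip

Answer: (3,5)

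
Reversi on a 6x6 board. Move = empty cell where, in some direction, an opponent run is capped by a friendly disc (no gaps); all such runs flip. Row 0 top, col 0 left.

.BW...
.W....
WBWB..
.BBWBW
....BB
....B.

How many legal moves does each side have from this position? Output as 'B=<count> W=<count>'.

Answer: B=6 W=9

Derivation:
-- B to move --
(0,0): flips 3 -> legal
(0,3): flips 1 -> legal
(1,0): no bracket -> illegal
(1,2): flips 1 -> legal
(1,3): flips 1 -> legal
(2,4): no bracket -> illegal
(2,5): flips 1 -> legal
(3,0): no bracket -> illegal
(4,2): no bracket -> illegal
(4,3): flips 1 -> legal
B mobility = 6
-- W to move --
(0,0): flips 1 -> legal
(1,0): no bracket -> illegal
(1,2): no bracket -> illegal
(1,3): flips 1 -> legal
(1,4): no bracket -> illegal
(2,4): flips 1 -> legal
(2,5): no bracket -> illegal
(3,0): flips 2 -> legal
(4,0): flips 1 -> legal
(4,1): flips 2 -> legal
(4,2): flips 2 -> legal
(4,3): no bracket -> illegal
(5,3): flips 1 -> legal
(5,5): flips 2 -> legal
W mobility = 9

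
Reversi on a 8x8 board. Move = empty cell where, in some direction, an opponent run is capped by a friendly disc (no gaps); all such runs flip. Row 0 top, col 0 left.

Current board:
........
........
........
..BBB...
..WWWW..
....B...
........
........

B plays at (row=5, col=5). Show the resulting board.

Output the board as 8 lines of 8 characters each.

Place B at (5,5); scan 8 dirs for brackets.
Dir NW: opp run (4,4) capped by B -> flip
Dir N: opp run (4,5), next='.' -> no flip
Dir NE: first cell '.' (not opp) -> no flip
Dir W: first cell 'B' (not opp) -> no flip
Dir E: first cell '.' (not opp) -> no flip
Dir SW: first cell '.' (not opp) -> no flip
Dir S: first cell '.' (not opp) -> no flip
Dir SE: first cell '.' (not opp) -> no flip
All flips: (4,4)

Answer: ........
........
........
..BBB...
..WWBW..
....BB..
........
........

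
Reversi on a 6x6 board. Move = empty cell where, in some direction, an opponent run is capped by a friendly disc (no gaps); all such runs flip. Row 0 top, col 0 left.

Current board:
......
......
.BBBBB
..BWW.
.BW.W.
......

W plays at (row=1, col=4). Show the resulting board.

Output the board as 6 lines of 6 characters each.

Place W at (1,4); scan 8 dirs for brackets.
Dir NW: first cell '.' (not opp) -> no flip
Dir N: first cell '.' (not opp) -> no flip
Dir NE: first cell '.' (not opp) -> no flip
Dir W: first cell '.' (not opp) -> no flip
Dir E: first cell '.' (not opp) -> no flip
Dir SW: opp run (2,3) (3,2) (4,1), next='.' -> no flip
Dir S: opp run (2,4) capped by W -> flip
Dir SE: opp run (2,5), next=edge -> no flip
All flips: (2,4)

Answer: ......
....W.
.BBBWB
..BWW.
.BW.W.
......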